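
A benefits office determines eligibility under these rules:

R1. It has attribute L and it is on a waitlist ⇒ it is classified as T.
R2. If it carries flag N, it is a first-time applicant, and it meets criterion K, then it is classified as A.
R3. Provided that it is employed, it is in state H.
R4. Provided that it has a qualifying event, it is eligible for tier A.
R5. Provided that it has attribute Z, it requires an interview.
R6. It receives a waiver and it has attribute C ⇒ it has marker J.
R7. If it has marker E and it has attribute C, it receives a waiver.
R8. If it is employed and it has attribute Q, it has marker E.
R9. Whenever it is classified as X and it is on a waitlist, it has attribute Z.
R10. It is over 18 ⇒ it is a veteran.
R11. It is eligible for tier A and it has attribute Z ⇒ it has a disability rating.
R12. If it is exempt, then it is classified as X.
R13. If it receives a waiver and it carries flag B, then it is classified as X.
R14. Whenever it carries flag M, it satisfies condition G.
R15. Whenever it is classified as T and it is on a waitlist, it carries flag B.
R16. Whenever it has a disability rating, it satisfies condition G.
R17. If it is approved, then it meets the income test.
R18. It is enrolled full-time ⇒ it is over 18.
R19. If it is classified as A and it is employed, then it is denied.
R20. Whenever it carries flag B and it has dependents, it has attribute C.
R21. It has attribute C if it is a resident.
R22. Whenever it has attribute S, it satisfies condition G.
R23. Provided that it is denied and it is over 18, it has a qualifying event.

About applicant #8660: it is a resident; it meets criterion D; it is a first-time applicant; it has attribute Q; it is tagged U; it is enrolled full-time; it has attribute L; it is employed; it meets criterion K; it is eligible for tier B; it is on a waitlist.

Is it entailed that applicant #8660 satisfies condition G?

No

Forward chaining from the given facts derives: is classified as T, is in state H, has marker E, carries flag B, is over 18, has attribute C, receives a waiver, is a veteran, is classified as X, has marker J, has attribute Z, requires an interview.
Rules concluding "it satisfies condition G": R14 needs "it carries flag M"; R16 needs "it has a disability rating"; R22 needs "it has attribute S" — none of these are established.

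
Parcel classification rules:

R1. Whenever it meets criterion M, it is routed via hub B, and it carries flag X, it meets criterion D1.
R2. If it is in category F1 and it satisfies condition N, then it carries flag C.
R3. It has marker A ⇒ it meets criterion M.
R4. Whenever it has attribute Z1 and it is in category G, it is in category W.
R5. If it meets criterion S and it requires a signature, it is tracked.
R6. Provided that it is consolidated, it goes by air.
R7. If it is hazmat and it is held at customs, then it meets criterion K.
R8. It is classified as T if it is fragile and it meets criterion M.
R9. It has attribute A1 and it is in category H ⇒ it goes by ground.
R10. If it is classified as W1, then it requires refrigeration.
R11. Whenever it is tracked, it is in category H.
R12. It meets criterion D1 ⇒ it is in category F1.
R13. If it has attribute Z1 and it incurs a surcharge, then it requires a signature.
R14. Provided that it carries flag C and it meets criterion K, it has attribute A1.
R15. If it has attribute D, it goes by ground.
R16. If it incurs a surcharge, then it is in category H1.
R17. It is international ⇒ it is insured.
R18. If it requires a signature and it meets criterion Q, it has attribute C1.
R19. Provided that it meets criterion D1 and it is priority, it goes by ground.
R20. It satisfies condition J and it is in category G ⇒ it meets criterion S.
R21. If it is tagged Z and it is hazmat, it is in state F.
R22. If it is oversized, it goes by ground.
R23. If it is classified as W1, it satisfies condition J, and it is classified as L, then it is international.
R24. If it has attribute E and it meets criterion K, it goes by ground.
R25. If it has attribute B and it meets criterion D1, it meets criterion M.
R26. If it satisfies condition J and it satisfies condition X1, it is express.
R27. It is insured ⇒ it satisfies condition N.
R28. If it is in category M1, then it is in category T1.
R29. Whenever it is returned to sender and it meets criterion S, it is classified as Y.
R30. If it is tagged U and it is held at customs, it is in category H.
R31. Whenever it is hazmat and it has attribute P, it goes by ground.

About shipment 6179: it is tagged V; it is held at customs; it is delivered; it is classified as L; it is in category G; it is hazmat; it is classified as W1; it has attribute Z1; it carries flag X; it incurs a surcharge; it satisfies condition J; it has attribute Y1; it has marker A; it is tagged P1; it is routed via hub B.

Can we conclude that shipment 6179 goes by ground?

Yes

By R3 (it has marker A): it meets criterion M.
By R7 (it is hazmat, it is held at customs): it meets criterion K.
By R13 (it has attribute Z1, it incurs a surcharge): it requires a signature.
By R20 (it satisfies condition J, it is in category G): it meets criterion S.
By R23 (it is classified as W1, it satisfies condition J, it is classified as L): it is international.
By R1 (it meets criterion M, it is routed via hub B, it carries flag X): it meets criterion D1.
By R5 (it meets criterion S, it requires a signature): it is tracked.
By R11 (it is tracked): it is in category H.
By R12 (it meets criterion D1): it is in category F1.
By R17 (it is international): it is insured.
By R27 (it is insured): it satisfies condition N.
By R2 (it is in category F1, it satisfies condition N): it carries flag C.
By R14 (it carries flag C, it meets criterion K): it has attribute A1.
By R9 (it has attribute A1, it is in category H): it goes by ground.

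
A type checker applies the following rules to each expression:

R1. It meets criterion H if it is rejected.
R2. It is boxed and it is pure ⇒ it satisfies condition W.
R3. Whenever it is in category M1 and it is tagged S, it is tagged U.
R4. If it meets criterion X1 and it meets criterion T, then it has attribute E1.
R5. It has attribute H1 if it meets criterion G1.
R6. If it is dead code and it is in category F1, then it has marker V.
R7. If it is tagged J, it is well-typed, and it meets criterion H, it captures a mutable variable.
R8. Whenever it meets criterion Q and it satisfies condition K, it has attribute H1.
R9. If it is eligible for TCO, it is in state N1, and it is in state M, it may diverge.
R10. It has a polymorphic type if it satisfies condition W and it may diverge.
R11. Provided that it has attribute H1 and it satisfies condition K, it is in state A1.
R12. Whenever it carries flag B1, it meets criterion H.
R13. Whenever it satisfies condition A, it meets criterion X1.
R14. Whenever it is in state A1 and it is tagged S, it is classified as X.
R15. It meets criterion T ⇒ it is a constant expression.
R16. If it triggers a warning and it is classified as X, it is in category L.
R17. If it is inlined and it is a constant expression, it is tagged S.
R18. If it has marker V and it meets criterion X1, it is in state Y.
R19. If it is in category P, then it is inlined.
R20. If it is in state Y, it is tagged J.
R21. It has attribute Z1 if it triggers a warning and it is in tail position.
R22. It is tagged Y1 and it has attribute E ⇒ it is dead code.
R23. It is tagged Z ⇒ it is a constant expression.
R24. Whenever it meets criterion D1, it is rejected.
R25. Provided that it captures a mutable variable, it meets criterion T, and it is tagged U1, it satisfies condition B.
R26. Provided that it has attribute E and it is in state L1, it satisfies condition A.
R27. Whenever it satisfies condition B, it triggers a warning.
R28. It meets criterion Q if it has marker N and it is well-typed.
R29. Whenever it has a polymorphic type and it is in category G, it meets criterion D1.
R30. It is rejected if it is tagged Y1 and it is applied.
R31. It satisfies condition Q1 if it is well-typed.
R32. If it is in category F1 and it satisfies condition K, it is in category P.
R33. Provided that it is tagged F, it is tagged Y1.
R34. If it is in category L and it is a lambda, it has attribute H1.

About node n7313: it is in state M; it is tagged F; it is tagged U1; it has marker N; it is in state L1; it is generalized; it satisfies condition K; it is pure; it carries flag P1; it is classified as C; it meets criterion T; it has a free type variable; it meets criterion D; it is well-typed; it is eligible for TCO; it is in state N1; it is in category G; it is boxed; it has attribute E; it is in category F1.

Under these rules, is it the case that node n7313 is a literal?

No

Forward chaining from the given facts derives: satisfies condition W, may diverge, has a polymorphic type, is a constant expression, satisfies condition A, meets criterion Q, meets criterion D1, satisfies condition Q1, is in category P, is tagged Y1, has attribute H1, is in state A1, meets criterion X1, is inlined, is dead code, is rejected, meets criterion H, has attribute E1, has marker V, is tagged S, is in state Y, is tagged J, captures a mutable variable, is classified as X, satisfies condition B, triggers a warning, is in category L.
No rule has "it is a literal" as its conclusion, and it is not among the given facts.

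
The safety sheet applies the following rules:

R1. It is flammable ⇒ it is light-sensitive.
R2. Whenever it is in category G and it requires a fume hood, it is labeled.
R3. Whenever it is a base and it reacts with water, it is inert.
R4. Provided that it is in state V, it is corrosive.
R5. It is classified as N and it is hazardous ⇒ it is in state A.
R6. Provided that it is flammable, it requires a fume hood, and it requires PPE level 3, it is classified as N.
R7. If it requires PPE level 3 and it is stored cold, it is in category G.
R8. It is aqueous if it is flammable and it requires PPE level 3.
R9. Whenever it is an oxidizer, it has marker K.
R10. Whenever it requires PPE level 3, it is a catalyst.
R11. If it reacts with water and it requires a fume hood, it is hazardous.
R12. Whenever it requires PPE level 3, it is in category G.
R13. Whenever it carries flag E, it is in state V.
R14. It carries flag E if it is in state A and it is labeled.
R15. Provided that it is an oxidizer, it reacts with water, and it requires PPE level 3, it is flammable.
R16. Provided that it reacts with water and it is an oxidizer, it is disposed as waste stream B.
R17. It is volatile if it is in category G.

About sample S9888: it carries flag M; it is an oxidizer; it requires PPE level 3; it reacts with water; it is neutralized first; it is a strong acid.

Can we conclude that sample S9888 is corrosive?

Forward chaining from the given facts derives: has marker K, is a catalyst, is in category G, is flammable, is disposed as waste stream B, is volatile, is light-sensitive, is aqueous.
The only rule concluding "it is corrosive" is R4, which needs "it is in state V"; that is never established.

No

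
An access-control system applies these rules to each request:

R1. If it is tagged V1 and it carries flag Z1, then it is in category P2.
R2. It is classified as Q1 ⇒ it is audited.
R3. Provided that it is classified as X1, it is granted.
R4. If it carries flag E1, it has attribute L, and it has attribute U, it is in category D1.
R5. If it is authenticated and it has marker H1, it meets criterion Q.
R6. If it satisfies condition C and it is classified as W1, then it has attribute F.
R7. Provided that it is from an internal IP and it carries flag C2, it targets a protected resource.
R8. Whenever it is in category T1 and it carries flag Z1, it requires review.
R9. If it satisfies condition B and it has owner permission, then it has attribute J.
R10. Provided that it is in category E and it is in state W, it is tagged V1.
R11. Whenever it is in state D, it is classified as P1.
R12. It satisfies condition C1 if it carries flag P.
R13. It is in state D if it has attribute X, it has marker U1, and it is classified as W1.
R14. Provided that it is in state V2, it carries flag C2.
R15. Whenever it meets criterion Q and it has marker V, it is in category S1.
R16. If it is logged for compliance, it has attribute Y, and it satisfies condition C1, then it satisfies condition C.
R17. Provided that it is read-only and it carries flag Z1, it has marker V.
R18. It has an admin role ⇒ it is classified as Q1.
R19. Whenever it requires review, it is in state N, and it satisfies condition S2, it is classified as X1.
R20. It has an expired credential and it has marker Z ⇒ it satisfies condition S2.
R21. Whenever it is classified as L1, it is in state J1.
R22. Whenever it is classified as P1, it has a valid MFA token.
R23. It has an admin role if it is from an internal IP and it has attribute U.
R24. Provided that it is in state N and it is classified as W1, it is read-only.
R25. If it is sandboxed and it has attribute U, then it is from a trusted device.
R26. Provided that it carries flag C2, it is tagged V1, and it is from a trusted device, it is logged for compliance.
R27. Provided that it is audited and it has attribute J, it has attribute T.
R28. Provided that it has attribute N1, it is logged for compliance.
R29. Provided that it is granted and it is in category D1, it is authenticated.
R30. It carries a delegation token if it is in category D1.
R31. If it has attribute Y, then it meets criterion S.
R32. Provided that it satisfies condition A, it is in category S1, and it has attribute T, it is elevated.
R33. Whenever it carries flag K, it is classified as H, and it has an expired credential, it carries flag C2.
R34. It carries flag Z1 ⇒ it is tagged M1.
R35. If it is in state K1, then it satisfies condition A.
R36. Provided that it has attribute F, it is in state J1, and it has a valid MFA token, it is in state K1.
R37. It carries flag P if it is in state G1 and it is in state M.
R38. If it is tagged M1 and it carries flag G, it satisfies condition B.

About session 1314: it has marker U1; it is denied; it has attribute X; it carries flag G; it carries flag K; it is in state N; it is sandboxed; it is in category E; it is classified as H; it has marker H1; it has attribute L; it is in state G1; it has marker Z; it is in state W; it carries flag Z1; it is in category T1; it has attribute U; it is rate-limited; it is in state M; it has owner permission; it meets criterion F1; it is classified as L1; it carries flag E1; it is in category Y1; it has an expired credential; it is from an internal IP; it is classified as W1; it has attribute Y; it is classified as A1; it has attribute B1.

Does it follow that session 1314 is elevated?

By R4 (it carries flag E1, it has attribute L, it has attribute U): it is in category D1.
By R8 (it is in category T1, it carries flag Z1): it requires review.
By R10 (it is in category E, it is in state W): it is tagged V1.
By R13 (it has attribute X, it has marker U1, it is classified as W1): it is in state D.
By R20 (it has an expired credential, it has marker Z): it satisfies condition S2.
By R21 (it is classified as L1): it is in state J1.
By R23 (it is from an internal IP, it has attribute U): it has an admin role.
By R24 (it is in state N, it is classified as W1): it is read-only.
By R25 (it is sandboxed, it has attribute U): it is from a trusted device.
By R33 (it carries flag K, it is classified as H, it has an expired credential): it carries flag C2.
By R34 (it carries flag Z1): it is tagged M1.
By R37 (it is in state G1, it is in state M): it carries flag P.
By R38 (it is tagged M1, it carries flag G): it satisfies condition B.
By R9 (it satisfies condition B, it has owner permission): it has attribute J.
By R11 (it is in state D): it is classified as P1.
By R12 (it carries flag P): it satisfies condition C1.
By R17 (it is read-only, it carries flag Z1): it has marker V.
By R18 (it has an admin role): it is classified as Q1.
By R19 (it requires review, it is in state N, it satisfies condition S2): it is classified as X1.
By R22 (it is classified as P1): it has a valid MFA token.
By R26 (it carries flag C2, it is tagged V1, it is from a trusted device): it is logged for compliance.
By R2 (it is classified as Q1): it is audited.
By R3 (it is classified as X1): it is granted.
By R16 (it is logged for compliance, it has attribute Y, it satisfies condition C1): it satisfies condition C.
By R27 (it is audited, it has attribute J): it has attribute T.
By R29 (it is granted, it is in category D1): it is authenticated.
By R5 (it is authenticated, it has marker H1): it meets criterion Q.
By R6 (it satisfies condition C, it is classified as W1): it has attribute F.
By R15 (it meets criterion Q, it has marker V): it is in category S1.
By R36 (it has attribute F, it is in state J1, it has a valid MFA token): it is in state K1.
By R35 (it is in state K1): it satisfies condition A.
By R32 (it satisfies condition A, it is in category S1, it has attribute T): it is elevated.

Yes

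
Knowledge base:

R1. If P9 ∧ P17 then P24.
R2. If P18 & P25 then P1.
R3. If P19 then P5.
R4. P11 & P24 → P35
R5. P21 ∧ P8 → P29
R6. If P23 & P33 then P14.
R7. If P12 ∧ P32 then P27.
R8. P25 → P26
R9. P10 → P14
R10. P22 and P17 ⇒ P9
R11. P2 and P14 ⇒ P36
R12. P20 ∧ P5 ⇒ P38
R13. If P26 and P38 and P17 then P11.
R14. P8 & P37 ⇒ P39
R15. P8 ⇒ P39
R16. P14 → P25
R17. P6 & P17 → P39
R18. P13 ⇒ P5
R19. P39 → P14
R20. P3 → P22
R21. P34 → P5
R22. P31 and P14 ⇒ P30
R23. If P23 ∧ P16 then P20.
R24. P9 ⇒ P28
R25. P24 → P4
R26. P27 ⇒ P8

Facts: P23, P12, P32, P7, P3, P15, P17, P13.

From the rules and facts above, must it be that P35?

No

Forward chaining from the given facts derives: P27, P5, P22, P8, P9, P39, P14, P28, P24, P25, P4, P26.
The only rule concluding P35 is R4, which needs P11; that is never established.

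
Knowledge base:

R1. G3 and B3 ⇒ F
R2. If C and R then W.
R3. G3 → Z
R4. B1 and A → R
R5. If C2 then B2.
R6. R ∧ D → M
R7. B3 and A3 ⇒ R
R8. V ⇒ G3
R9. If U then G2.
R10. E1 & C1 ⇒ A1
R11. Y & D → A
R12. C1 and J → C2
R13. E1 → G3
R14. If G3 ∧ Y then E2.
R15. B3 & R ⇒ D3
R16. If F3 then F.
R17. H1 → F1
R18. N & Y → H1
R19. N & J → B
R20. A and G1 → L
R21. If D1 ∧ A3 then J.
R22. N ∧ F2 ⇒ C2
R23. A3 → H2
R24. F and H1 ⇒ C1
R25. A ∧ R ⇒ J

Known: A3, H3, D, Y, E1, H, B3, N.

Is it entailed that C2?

R  (by R7: B3, A3)
A  (by R11: Y, D)
G3  (by R13: E1)
H1  (by R18: N, Y)
J  (by R25: A, R)
F  (by R1: G3, B3)
C1  (by R24: F, H1)
C2  (by R12: C1, J)

Yes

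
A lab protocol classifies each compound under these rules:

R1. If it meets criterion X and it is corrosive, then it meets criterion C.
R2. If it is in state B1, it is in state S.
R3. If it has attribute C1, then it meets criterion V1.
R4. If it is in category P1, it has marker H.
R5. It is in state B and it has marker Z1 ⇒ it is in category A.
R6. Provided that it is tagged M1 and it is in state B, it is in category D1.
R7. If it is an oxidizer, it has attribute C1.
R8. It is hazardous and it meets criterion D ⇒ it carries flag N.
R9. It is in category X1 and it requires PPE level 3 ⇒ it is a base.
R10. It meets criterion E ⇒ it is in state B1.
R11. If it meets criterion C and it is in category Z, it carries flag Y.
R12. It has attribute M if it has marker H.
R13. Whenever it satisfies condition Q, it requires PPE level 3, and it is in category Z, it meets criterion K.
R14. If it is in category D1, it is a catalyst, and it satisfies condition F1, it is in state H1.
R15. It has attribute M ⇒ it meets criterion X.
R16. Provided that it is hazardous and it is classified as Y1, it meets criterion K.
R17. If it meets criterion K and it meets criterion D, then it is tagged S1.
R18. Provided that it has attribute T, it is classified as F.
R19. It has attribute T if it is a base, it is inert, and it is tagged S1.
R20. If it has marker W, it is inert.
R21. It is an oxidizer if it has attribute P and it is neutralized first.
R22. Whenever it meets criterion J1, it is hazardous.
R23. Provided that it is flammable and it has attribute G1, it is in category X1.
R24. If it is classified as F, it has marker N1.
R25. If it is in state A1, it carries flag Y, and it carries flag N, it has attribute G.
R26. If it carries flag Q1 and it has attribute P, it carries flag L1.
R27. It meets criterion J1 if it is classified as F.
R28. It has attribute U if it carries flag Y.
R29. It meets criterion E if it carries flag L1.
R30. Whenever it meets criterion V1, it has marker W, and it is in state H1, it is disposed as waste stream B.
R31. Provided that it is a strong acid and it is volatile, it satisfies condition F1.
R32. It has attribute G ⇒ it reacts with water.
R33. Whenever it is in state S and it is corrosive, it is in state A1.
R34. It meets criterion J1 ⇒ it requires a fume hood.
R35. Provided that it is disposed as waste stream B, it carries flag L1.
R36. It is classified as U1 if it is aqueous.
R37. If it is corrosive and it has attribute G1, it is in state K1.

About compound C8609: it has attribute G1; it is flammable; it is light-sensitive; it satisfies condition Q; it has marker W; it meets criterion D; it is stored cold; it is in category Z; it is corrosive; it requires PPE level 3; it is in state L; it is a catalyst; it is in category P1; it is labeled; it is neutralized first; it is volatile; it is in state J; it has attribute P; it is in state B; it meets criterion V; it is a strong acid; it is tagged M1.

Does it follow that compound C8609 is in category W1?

Forward chaining from the given facts derives: has marker H, is in category D1, has attribute M, meets criterion K, meets criterion X, is tagged S1, is inert, is an oxidizer, is in category X1, satisfies condition F1, is in state K1, meets criterion C, has attribute C1, is a base, carries flag Y, is in state H1, has attribute T, has attribute U, meets criterion V1, is classified as F, has marker N1, meets criterion J1, is disposed as waste stream B, requires a fume hood, carries flag L1, is hazardous, meets criterion E, carries flag N, is in state B1, is in state S, is in state A1, has attribute G, reacts with water.
No rule has "it is in category W1" as its conclusion, and it is not among the given facts.

No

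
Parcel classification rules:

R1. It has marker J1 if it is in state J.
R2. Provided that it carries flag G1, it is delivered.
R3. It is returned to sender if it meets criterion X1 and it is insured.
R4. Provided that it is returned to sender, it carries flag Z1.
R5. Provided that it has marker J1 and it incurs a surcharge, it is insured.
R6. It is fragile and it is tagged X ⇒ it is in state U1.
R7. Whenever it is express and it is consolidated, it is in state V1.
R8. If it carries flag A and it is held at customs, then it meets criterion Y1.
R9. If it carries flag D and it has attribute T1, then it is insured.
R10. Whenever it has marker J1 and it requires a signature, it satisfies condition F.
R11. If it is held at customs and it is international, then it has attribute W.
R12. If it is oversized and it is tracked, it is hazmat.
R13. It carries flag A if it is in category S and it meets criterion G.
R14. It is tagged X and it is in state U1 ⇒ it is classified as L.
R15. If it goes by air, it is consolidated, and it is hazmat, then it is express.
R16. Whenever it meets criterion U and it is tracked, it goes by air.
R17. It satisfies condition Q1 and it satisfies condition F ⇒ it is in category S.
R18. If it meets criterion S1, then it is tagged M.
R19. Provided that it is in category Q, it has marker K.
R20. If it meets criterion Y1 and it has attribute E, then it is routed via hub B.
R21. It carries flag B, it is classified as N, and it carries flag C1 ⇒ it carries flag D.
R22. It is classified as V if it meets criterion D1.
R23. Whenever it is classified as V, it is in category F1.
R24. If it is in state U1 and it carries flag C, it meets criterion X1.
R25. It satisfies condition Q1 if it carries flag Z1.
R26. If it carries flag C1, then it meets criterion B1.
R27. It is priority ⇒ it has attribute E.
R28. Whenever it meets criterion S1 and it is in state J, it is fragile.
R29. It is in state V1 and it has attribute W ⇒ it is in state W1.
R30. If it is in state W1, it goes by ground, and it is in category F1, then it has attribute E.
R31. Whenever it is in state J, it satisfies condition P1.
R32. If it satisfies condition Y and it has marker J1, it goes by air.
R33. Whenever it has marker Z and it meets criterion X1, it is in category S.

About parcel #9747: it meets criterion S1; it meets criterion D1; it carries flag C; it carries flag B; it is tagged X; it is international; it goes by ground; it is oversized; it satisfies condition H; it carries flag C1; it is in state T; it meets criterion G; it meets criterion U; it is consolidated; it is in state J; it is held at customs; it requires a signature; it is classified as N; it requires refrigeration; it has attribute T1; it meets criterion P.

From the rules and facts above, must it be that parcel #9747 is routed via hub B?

Forward chaining from the given facts derives: has marker J1, satisfies condition F, has attribute W, is tagged M, carries flag D, is classified as V, is in category F1, meets criterion B1, is fragile, satisfies condition P1, is in state U1, is insured, is classified as L, meets criterion X1, is returned to sender, carries flag Z1, satisfies condition Q1, is in category S, carries flag A, meets criterion Y1.
The only rule concluding "it is routed via hub B" is R20, which needs "it has attribute E"; that is never established.

No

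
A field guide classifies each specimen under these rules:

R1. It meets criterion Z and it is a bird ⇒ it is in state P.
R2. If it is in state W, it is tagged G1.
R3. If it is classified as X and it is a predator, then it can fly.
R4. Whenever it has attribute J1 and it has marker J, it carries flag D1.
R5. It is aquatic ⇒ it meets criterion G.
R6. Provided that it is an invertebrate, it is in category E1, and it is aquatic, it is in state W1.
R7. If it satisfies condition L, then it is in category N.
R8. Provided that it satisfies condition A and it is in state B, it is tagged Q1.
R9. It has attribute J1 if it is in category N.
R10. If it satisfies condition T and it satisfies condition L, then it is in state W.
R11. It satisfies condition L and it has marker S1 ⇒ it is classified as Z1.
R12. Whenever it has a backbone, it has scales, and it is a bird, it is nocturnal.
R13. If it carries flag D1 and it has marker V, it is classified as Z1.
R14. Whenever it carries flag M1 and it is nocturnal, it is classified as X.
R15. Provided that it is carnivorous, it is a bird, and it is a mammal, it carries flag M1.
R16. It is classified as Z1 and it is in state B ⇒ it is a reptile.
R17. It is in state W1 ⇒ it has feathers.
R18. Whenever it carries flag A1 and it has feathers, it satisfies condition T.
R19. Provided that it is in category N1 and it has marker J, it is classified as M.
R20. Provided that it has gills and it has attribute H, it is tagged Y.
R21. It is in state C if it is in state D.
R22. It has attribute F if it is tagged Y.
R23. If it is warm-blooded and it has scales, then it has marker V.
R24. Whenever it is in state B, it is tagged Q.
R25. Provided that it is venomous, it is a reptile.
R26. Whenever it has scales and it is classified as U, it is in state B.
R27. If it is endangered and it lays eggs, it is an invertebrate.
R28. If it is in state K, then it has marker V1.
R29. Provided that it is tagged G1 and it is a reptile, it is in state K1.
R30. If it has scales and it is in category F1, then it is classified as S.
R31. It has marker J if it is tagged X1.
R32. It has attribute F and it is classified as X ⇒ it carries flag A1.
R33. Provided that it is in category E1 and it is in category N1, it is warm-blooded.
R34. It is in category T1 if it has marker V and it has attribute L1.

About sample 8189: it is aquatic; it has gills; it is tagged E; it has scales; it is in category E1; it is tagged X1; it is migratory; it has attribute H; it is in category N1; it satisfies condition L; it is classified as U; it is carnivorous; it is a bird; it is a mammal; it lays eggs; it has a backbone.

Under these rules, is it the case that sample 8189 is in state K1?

No

Forward chaining from the given facts derives: meets criterion G, is in category N, has attribute J1, is nocturnal, carries flag M1, is tagged Y, has attribute F, is in state B, has marker J, is warm-blooded, carries flag D1, is classified as X, is classified as M, has marker V, is tagged Q, carries flag A1, is classified as Z1, is a reptile.
The only rule concluding "it is in state K1" is R29, which needs "it is tagged G1"; that is never established.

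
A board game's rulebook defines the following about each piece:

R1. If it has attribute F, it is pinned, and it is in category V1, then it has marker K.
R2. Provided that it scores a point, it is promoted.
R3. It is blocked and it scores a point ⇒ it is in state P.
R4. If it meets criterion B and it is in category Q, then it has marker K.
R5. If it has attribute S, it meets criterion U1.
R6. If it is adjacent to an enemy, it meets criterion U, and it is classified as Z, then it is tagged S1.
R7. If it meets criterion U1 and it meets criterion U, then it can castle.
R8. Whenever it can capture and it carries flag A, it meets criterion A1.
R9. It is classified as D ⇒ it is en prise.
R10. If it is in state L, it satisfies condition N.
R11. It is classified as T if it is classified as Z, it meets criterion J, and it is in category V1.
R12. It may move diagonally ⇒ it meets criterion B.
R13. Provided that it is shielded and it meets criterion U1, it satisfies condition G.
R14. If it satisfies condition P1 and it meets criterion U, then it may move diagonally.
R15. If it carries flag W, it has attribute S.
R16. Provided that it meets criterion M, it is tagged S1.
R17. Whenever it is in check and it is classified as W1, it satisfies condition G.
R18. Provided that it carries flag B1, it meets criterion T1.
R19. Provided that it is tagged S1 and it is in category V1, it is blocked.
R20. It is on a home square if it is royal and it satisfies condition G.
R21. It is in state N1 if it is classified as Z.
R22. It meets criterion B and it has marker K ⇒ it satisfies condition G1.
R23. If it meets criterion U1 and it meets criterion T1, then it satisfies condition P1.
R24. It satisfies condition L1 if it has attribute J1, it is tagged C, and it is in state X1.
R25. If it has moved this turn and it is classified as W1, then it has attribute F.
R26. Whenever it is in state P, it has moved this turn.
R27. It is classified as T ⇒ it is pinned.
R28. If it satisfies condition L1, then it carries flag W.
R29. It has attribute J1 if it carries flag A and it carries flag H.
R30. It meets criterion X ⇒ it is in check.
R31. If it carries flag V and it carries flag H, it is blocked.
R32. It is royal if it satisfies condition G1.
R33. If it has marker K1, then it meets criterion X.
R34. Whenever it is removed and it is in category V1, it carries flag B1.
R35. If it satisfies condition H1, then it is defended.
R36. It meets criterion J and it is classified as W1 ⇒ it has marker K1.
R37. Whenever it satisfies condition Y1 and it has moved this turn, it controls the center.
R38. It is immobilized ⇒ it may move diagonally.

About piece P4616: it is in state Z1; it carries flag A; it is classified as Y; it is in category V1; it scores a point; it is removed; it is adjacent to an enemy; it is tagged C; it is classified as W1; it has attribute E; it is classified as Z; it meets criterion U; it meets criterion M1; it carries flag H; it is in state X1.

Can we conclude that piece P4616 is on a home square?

No

Forward chaining from the given facts derives: is promoted, is tagged S1, is blocked, is in state N1, has attribute J1, carries flag B1, is in state P, meets criterion T1, satisfies condition L1, has moved this turn, carries flag W, has attribute S, has attribute F, meets criterion U1, can castle, satisfies condition P1, may move diagonally, meets criterion B.
The only rule concluding "it is on a home square" is R20, which needs "it is royal"; that is never established.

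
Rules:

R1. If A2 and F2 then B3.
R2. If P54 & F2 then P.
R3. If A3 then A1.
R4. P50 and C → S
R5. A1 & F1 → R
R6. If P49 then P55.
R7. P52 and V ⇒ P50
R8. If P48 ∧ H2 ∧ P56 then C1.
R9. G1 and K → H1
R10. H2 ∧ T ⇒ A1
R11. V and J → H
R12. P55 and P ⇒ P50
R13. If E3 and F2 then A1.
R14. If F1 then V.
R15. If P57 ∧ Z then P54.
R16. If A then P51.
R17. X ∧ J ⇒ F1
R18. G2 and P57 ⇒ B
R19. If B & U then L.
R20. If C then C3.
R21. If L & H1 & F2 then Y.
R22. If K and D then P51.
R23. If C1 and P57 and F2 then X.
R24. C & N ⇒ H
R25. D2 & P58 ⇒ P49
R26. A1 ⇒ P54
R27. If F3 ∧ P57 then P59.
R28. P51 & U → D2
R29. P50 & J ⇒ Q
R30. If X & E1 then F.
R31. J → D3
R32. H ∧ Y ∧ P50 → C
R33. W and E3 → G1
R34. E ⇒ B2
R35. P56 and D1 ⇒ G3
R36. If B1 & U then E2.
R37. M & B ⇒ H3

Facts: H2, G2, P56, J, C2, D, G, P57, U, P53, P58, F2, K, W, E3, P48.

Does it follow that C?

Yes

C1  (by R8: P48, H2, P56)
A1  (by R13: E3, F2)
B  (by R18: G2, P57)
L  (by R19: B, U)
P51  (by R22: K, D)
X  (by R23: C1, P57, F2)
P54  (by R26: A1)
D2  (by R28: P51, U)
G1  (by R33: W, E3)
P  (by R2: P54, F2)
H1  (by R9: G1, K)
F1  (by R17: X, J)
Y  (by R21: L, H1, F2)
P49  (by R25: D2, P58)
P55  (by R6: P49)
P50  (by R12: P55, P)
V  (by R14: F1)
H  (by R11: V, J)
C  (by R32: H, Y, P50)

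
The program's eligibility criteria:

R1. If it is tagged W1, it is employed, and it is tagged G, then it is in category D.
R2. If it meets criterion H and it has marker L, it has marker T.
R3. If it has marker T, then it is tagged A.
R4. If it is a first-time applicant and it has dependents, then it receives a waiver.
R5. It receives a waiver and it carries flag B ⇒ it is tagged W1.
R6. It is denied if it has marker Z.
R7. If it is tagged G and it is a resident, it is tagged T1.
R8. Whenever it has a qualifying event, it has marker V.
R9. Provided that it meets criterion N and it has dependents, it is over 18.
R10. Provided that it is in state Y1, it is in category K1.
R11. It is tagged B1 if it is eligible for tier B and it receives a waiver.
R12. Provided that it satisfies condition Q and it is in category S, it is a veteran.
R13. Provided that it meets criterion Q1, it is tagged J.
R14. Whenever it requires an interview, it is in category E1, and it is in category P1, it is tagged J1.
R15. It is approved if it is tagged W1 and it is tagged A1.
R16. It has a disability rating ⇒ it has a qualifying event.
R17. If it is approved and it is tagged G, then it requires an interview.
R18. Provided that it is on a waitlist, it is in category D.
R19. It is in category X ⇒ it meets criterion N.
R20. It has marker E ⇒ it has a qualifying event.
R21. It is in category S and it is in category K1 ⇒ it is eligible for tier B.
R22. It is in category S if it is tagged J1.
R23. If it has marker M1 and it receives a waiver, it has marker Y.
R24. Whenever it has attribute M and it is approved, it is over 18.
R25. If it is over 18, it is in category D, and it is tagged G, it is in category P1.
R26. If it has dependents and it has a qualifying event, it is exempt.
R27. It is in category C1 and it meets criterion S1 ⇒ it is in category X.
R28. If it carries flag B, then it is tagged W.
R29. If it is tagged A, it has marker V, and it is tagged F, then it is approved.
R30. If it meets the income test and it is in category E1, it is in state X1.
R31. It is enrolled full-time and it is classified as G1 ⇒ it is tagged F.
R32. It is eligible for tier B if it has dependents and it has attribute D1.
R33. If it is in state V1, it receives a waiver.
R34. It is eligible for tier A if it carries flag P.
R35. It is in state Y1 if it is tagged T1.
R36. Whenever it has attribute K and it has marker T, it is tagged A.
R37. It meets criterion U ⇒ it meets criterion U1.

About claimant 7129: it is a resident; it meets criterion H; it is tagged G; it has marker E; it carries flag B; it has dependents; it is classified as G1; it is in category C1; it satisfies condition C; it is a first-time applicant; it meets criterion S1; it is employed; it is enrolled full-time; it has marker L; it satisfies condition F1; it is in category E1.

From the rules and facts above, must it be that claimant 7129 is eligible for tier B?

Yes

By R2 (it meets criterion H, it has marker L): it has marker T.
By R3 (it has marker T): it is tagged A.
By R4 (it is a first-time applicant, it has dependents): it receives a waiver.
By R5 (it receives a waiver, it carries flag B): it is tagged W1.
By R7 (it is tagged G, it is a resident): it is tagged T1.
By R20 (it has marker E): it has a qualifying event.
By R27 (it is in category C1, it meets criterion S1): it is in category X.
By R31 (it is enrolled full-time, it is classified as G1): it is tagged F.
By R35 (it is tagged T1): it is in state Y1.
By R1 (it is tagged W1, it is employed, it is tagged G): it is in category D.
By R8 (it has a qualifying event): it has marker V.
By R10 (it is in state Y1): it is in category K1.
By R19 (it is in category X): it meets criterion N.
By R29 (it is tagged A, it has marker V, it is tagged F): it is approved.
By R9 (it meets criterion N, it has dependents): it is over 18.
By R17 (it is approved, it is tagged G): it requires an interview.
By R25 (it is over 18, it is in category D, it is tagged G): it is in category P1.
By R14 (it requires an interview, it is in category E1, it is in category P1): it is tagged J1.
By R22 (it is tagged J1): it is in category S.
By R21 (it is in category S, it is in category K1): it is eligible for tier B.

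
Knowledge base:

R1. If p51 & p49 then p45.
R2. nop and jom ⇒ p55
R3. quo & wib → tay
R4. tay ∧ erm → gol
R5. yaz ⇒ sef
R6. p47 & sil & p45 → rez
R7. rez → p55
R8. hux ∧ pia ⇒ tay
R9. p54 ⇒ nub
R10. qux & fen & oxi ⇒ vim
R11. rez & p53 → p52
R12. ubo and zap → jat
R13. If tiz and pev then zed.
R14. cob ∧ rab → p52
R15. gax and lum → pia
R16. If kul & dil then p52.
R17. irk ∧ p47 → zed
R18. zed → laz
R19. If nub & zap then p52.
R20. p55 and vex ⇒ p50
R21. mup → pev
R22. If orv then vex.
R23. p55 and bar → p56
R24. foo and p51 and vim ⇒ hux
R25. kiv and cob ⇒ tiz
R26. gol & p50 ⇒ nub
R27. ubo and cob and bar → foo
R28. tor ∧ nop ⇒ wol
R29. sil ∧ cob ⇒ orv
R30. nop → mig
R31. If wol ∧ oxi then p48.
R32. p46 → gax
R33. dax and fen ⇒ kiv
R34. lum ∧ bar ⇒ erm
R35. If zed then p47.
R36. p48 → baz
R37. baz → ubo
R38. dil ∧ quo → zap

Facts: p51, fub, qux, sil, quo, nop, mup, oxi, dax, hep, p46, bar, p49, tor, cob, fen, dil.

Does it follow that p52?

Forward chaining from the given facts derives: p45, vim, pev, wol, orv, mig, p48, gax, kiv, baz, ubo, zap, jat, vex, tiz, foo, zed, laz, hux, p47, rez, p55, p50, p56.
Rules concluding p52: R11 needs p53; R14 needs rab; R16 needs kul; R19 needs nub — none of these are established.

No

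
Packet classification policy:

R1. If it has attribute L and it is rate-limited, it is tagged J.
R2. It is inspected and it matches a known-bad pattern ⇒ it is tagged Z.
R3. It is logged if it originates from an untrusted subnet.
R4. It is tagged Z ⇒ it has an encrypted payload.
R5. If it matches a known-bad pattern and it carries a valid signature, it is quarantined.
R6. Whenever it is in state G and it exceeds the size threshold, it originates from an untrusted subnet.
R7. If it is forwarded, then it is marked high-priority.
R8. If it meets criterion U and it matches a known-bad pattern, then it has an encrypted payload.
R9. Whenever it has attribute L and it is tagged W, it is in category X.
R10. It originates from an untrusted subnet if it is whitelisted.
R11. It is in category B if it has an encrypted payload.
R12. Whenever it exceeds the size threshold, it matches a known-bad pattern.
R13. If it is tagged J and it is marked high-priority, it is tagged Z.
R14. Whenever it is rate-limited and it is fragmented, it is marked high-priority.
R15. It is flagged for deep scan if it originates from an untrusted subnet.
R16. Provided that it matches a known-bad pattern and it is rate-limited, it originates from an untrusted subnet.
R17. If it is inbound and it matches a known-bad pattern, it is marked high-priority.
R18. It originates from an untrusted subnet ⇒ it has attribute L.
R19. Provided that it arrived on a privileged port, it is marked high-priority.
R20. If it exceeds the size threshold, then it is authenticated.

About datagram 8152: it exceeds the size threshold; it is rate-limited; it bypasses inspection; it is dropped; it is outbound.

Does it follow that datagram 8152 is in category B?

Forward chaining from the given facts derives: matches a known-bad pattern, originates from an untrusted subnet, has attribute L, is authenticated, is tagged J, is logged, is flagged for deep scan.
The only rule concluding "it is in category B" is R11, which needs "it has an encrypted payload"; that is never established.

No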